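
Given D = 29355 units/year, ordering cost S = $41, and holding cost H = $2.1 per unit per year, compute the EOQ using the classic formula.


Formula: EOQ = sqrt(2 * D * S / H)
Numerator: 2 * 29355 * 41 = 2407110
2DS/H = 2407110 / 2.1 = 1146242.9
EOQ = sqrt(1146242.9) = 1070.6 units

1070.6 units


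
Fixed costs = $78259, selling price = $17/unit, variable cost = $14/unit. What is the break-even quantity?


Formula: BEQ = Fixed Costs / (Price - Variable Cost)
Contribution margin = $17 - $14 = $3/unit
BEQ = ceil($78259 / $3/unit) = ceil(26086.33) = 26087 units

26087 units


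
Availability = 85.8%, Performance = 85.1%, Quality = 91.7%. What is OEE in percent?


Formula: OEE = Availability * Performance * Quality / 10000
A * P = 85.8% * 85.1% / 100 = 73.02%
OEE = 73.02% * 91.7% / 100 = 67.0%

67.0%


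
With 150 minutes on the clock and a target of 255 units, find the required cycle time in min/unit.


Formula: CT = Available Time / Number of Units
CT = 150 min / 255 units
CT = 0.59 min/unit

0.59 min/unit


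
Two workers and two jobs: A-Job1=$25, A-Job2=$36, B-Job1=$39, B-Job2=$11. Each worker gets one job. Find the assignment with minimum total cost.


Option 1: A->1 + B->2 = $25 + $11 = $36
Option 2: A->2 + B->1 = $36 + $39 = $75
Min cost = min($36, $75) = $36

$36


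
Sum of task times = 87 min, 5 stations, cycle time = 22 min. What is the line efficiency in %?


Formula: Efficiency = Sum of Task Times / (N_stations * CT) * 100
Total station capacity = 5 stations * 22 min = 110 min
Efficiency = 87 / 110 * 100 = 79.1%

79.1%


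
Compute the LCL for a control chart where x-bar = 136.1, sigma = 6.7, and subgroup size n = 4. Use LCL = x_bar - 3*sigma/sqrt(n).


LCL = 136.1 - 3 * 6.7 / sqrt(4)

126.05


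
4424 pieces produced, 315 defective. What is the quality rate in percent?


Formula: Quality Rate = Good Pieces / Total Pieces * 100
Good pieces = 4424 - 315 = 4109
QR = 4109 / 4424 * 100 = 92.9%

92.9%


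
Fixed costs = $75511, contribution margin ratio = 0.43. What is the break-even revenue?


Formula: BER = Fixed Costs / Contribution Margin Ratio
BER = $75511 / 0.43
BER = $175606.98 (to the nearest cent)

$175606.98


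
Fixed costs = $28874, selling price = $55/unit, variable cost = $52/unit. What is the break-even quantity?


Formula: BEQ = Fixed Costs / (Price - Variable Cost)
Contribution margin = $55 - $52 = $3/unit
BEQ = ceil($28874 / $3/unit) = ceil(9624.67) = 9625 units

9625 units


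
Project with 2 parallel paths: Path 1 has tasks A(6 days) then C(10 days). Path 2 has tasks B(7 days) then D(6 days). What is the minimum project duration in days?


Path 1 = 6 + 10 = 16 days
Path 2 = 7 + 6 = 13 days
Duration = max(16, 13) = 16 days

16 days


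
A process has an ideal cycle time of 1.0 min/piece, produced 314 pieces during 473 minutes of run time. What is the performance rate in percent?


Formula: Performance = (Ideal CT * Total Count) / Run Time * 100
Ideal output time = 1.0 * 314 = 314.0 min
Performance = 314.0 / 473 * 100 = 66.4%

66.4%


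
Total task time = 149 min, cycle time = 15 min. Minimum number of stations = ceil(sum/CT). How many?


Formula: N_min = ceil(Sum of Task Times / Cycle Time)
N_min = ceil(149 min / 15 min) = ceil(9.9333)
N_min = 10 stations

10


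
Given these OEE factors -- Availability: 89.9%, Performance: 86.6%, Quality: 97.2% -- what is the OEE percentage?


Formula: OEE = Availability * Performance * Quality / 10000
A * P = 89.9% * 86.6% / 100 = 77.85%
OEE = 77.85% * 97.2% / 100 = 75.7%

75.7%


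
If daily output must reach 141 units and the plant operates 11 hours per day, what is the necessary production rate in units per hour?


Formula: Production Rate = Daily Demand / Available Hours
Rate = 141 units/day / 11 hours/day
Rate = 12.8 units/hour

12.8 units/hour


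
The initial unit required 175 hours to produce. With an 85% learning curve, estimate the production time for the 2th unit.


Formula: T_n = T_1 * (learning_rate)^(log2(n)) where learning_rate = rate/100
Doublings = log2(2) = 1
T_n = 175 * 0.85^1
T_n = 175 * 0.85 = 148.8 hours

148.8 hours


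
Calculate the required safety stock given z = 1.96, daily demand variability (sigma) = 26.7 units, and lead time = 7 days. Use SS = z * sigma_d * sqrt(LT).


Formula: SS = z * sigma_d * sqrt(LT)
sqrt(LT) = sqrt(7) = 2.6458
SS = 1.96 * 26.7 * 2.6458
SS = 138.5 units

138.5 units


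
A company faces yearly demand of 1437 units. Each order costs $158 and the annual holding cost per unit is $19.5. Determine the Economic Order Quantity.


Formula: EOQ = sqrt(2 * D * S / H)
Numerator: 2 * 1437 * 158 = 454092
2DS/H = 454092 / 19.5 = 23286.8
EOQ = sqrt(23286.8) = 152.6 units

152.6 units


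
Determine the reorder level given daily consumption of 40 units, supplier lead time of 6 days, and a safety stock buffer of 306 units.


Formula: ROP = (Daily Demand * Lead Time) + Safety Stock
Demand during lead time = 40 * 6 = 240 units
ROP = 240 + 306 = 546 units

546 units


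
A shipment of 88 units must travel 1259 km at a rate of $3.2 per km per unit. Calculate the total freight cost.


TC = dist * cost * units = 1259 * 3.2 * 88 = $354534.40

$354534.40


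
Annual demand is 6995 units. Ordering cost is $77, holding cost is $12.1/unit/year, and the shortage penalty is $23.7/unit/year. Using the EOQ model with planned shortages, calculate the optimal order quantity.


Formula: EOQ* = sqrt(2DS/H) * sqrt((H+P)/P)
Base EOQ = sqrt(2*6995*77/12.1) = 298.37 units
Correction = sqrt((12.1+23.7)/23.7) = 1.22904
EOQ* = 298.37 * 1.22904 = 366.7 units

366.7 units


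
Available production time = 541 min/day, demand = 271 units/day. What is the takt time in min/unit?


Formula: Takt Time = Available Production Time / Customer Demand
Takt = 541 min/day / 271 units/day
Takt = 2.0 min/unit

2.0 min/unit


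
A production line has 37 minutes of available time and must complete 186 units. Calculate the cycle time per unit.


Formula: CT = Available Time / Number of Units
CT = 37 min / 186 units
CT = 0.2 min/unit

0.2 min/unit


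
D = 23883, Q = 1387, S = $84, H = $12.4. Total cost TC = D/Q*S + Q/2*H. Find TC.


TC = 23883/1387 * 84 + 1387/2 * 12.4

$10045.81


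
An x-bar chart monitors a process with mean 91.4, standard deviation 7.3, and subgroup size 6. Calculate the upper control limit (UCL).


UCL = 91.4 + 3 * 7.3 / sqrt(6)

100.34


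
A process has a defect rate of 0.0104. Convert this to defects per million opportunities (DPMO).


DPMO = defect_rate * 1000000 = 0.0104 * 1000000

10400


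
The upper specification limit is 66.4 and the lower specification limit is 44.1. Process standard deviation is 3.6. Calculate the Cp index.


Cp = (66.4 - 44.1) / (6 * 3.6)

1.03


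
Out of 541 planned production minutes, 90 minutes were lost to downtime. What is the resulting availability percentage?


Formula: Availability = (Planned Time - Downtime) / Planned Time * 100
Uptime = 541 - 90 = 451 min
Availability = 451 / 541 * 100 = 83.4%

83.4%


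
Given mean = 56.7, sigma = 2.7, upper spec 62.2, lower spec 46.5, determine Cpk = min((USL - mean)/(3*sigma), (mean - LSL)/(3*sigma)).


Cpu = (62.2 - 56.7) / (3 * 2.7) = 0.68
Cpl = (56.7 - 46.5) / (3 * 2.7) = 1.26
Cpk = min(0.68, 1.26) = 0.68

0.68


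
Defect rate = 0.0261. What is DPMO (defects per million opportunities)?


DPMO = defect_rate * 1000000 = 0.0261 * 1000000

26100


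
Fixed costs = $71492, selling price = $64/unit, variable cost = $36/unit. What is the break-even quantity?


Formula: BEQ = Fixed Costs / (Price - Variable Cost)
Contribution margin = $64 - $36 = $28/unit
BEQ = ceil($71492 / $28/unit) = ceil(2553.29) = 2554 units

2554 units


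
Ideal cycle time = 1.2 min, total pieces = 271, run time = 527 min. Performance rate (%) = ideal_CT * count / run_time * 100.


Formula: Performance = (Ideal CT * Total Count) / Run Time * 100
Ideal output time = 1.2 * 271 = 325.2 min
Performance = 325.2 / 527 * 100 = 61.7%

61.7%


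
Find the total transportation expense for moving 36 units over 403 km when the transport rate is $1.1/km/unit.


TC = dist * cost * units = 403 * 1.1 * 36 = $15958.80

$15958.80


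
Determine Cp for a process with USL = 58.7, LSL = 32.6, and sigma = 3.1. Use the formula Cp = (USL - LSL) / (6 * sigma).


Cp = (58.7 - 32.6) / (6 * 3.1)

1.4


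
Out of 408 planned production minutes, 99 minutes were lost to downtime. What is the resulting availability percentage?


Formula: Availability = (Planned Time - Downtime) / Planned Time * 100
Uptime = 408 - 99 = 309 min
Availability = 309 / 408 * 100 = 75.7%

75.7%


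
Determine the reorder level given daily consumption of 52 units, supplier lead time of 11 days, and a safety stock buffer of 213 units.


Formula: ROP = (Daily Demand * Lead Time) + Safety Stock
Demand during lead time = 52 * 11 = 572 units
ROP = 572 + 213 = 785 units

785 units


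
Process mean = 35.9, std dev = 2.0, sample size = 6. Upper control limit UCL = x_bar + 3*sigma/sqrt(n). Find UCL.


UCL = 35.9 + 3 * 2.0 / sqrt(6)

38.35


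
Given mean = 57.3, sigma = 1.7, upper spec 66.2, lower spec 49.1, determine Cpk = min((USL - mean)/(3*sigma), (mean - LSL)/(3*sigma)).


Cpu = (66.2 - 57.3) / (3 * 1.7) = 1.75
Cpl = (57.3 - 49.1) / (3 * 1.7) = 1.61
Cpk = min(1.75, 1.61) = 1.61

1.61


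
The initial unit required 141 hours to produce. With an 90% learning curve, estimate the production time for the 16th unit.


Formula: T_n = T_1 * (learning_rate)^(log2(n)) where learning_rate = rate/100
Doublings = log2(16) = 4
T_n = 141 * 0.9^4
T_n = 141 * 0.6561 = 92.5 hours

92.5 hours


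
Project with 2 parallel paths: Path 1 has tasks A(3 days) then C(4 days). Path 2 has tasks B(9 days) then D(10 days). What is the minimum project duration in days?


Path 1 = 3 + 4 = 7 days
Path 2 = 9 + 10 = 19 days
Duration = max(7, 19) = 19 days

19 days


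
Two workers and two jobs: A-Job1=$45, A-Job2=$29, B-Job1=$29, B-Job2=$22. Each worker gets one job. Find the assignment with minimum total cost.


Option 1: A->1 + B->2 = $45 + $22 = $67
Option 2: A->2 + B->1 = $29 + $29 = $58
Min cost = min($67, $58) = $58

$58


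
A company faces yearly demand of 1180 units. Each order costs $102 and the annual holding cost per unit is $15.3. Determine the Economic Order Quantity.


Formula: EOQ = sqrt(2 * D * S / H)
Numerator: 2 * 1180 * 102 = 240720
2DS/H = 240720 / 15.3 = 15733.3
EOQ = sqrt(15733.3) = 125.4 units

125.4 units


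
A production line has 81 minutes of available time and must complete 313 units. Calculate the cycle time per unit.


Formula: CT = Available Time / Number of Units
CT = 81 min / 313 units
CT = 0.26 min/unit

0.26 min/unit


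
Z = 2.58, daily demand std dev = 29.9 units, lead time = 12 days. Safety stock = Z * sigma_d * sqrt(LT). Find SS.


Formula: SS = z * sigma_d * sqrt(LT)
sqrt(LT) = sqrt(12) = 3.4641
SS = 2.58 * 29.9 * 3.4641
SS = 267.2 units

267.2 units


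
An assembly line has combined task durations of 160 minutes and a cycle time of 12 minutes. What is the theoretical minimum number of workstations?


Formula: N_min = ceil(Sum of Task Times / Cycle Time)
N_min = ceil(160 min / 12 min) = ceil(13.3333)
N_min = 14 stations

14


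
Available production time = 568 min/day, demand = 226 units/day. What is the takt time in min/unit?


Formula: Takt Time = Available Production Time / Customer Demand
Takt = 568 min/day / 226 units/day
Takt = 2.51 min/unit

2.51 min/unit


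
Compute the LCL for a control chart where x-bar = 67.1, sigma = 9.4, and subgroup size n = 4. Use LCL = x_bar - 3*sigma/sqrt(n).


LCL = 67.1 - 3 * 9.4 / sqrt(4)

53.0


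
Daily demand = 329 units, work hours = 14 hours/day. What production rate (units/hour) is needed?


Formula: Production Rate = Daily Demand / Available Hours
Rate = 329 units/day / 14 hours/day
Rate = 23.5 units/hour

23.5 units/hour


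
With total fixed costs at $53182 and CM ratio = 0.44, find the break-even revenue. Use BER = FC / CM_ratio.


Formula: BER = Fixed Costs / Contribution Margin Ratio
BER = $53182 / 0.44
BER = $120868.18 (to the nearest cent)

$120868.18


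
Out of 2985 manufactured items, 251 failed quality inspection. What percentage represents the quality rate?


Formula: Quality Rate = Good Pieces / Total Pieces * 100
Good pieces = 2985 - 251 = 2734
QR = 2734 / 2985 * 100 = 91.6%

91.6%


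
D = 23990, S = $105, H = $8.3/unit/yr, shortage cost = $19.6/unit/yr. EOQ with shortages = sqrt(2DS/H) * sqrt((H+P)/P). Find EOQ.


Formula: EOQ* = sqrt(2DS/H) * sqrt((H+P)/P)
Base EOQ = sqrt(2*23990*105/8.3) = 779.09 units
Correction = sqrt((8.3+19.6)/19.6) = 1.19309
EOQ* = 779.09 * 1.19309 = 929.5 units

929.5 units


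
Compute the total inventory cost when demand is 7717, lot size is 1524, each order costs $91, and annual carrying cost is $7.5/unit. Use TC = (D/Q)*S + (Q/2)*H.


TC = 7717/1524 * 91 + 1524/2 * 7.5

$6175.79


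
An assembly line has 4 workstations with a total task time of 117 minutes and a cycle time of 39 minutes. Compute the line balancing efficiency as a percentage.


Formula: Efficiency = Sum of Task Times / (N_stations * CT) * 100
Total station capacity = 4 stations * 39 min = 156 min
Efficiency = 117 / 156 * 100 = 75.0%

75.0%


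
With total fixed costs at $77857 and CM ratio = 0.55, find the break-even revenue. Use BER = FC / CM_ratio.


Formula: BER = Fixed Costs / Contribution Margin Ratio
BER = $77857 / 0.55
BER = $141558.18 (to the nearest cent)

$141558.18


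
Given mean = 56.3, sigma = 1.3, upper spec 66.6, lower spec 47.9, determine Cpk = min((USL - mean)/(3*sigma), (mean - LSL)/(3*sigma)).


Cpu = (66.6 - 56.3) / (3 * 1.3) = 2.64
Cpl = (56.3 - 47.9) / (3 * 1.3) = 2.15
Cpk = min(2.64, 2.15) = 2.15

2.15


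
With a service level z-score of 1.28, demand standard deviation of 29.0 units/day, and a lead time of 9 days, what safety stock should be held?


Formula: SS = z * sigma_d * sqrt(LT)
sqrt(LT) = sqrt(9) = 3.0
SS = 1.28 * 29.0 * 3.0
SS = 111.4 units

111.4 units


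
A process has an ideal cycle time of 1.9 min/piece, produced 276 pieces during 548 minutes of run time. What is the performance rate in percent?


Formula: Performance = (Ideal CT * Total Count) / Run Time * 100
Ideal output time = 1.9 * 276 = 524.4 min
Performance = 524.4 / 548 * 100 = 95.7%

95.7%


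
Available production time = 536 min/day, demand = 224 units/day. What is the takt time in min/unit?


Formula: Takt Time = Available Production Time / Customer Demand
Takt = 536 min/day / 224 units/day
Takt = 2.39 min/unit

2.39 min/unit


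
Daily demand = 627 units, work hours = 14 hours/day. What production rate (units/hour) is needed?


Formula: Production Rate = Daily Demand / Available Hours
Rate = 627 units/day / 14 hours/day
Rate = 44.8 units/hour

44.8 units/hour


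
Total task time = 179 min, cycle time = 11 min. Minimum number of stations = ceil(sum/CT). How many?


Formula: N_min = ceil(Sum of Task Times / Cycle Time)
N_min = ceil(179 min / 11 min) = ceil(16.2727)
N_min = 17 stations

17


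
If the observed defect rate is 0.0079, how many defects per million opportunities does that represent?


DPMO = defect_rate * 1000000 = 0.0079 * 1000000

7900


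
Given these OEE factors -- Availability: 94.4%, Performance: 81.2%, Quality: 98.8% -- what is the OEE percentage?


Formula: OEE = Availability * Performance * Quality / 10000
A * P = 94.4% * 81.2% / 100 = 76.65%
OEE = 76.65% * 98.8% / 100 = 75.7%

75.7%


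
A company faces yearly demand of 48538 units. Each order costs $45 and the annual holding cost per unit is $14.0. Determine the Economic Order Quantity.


Formula: EOQ = sqrt(2 * D * S / H)
Numerator: 2 * 48538 * 45 = 4368420
2DS/H = 4368420 / 14.0 = 312030.0
EOQ = sqrt(312030.0) = 558.6 units

558.6 units


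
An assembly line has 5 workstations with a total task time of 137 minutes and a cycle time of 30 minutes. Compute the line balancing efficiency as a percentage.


Formula: Efficiency = Sum of Task Times / (N_stations * CT) * 100
Total station capacity = 5 stations * 30 min = 150 min
Efficiency = 137 / 150 * 100 = 91.3%

91.3%


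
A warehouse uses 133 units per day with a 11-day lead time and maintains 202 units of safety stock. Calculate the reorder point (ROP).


Formula: ROP = (Daily Demand * Lead Time) + Safety Stock
Demand during lead time = 133 * 11 = 1463 units
ROP = 1463 + 202 = 1665 units

1665 units


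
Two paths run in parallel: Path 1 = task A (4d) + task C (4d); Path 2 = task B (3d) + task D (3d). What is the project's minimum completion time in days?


Path 1 = 4 + 4 = 8 days
Path 2 = 3 + 3 = 6 days
Duration = max(8, 6) = 8 days

8 days


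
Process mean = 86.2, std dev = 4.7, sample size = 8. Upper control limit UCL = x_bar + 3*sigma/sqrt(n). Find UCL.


UCL = 86.2 + 3 * 4.7 / sqrt(8)

91.19


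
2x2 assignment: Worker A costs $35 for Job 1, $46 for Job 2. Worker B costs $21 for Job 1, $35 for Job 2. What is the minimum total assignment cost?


Option 1: A->1 + B->2 = $35 + $35 = $70
Option 2: A->2 + B->1 = $46 + $21 = $67
Min cost = min($70, $67) = $67

$67


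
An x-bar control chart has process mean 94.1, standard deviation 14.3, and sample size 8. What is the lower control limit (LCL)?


LCL = 94.1 - 3 * 14.3 / sqrt(8)

78.93


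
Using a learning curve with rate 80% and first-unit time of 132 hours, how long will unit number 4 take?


Formula: T_n = T_1 * (learning_rate)^(log2(n)) where learning_rate = rate/100
Doublings = log2(4) = 2
T_n = 132 * 0.8^2
T_n = 132 * 0.64 = 84.5 hours

84.5 hours


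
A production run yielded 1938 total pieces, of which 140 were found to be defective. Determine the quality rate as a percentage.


Formula: Quality Rate = Good Pieces / Total Pieces * 100
Good pieces = 1938 - 140 = 1798
QR = 1798 / 1938 * 100 = 92.8%

92.8%


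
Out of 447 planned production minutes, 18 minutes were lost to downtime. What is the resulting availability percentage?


Formula: Availability = (Planned Time - Downtime) / Planned Time * 100
Uptime = 447 - 18 = 429 min
Availability = 429 / 447 * 100 = 96.0%

96.0%


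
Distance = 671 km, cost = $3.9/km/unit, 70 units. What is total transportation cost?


TC = dist * cost * units = 671 * 3.9 * 70 = $183183.00

$183183.00


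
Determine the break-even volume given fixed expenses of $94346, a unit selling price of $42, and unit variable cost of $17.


Formula: BEQ = Fixed Costs / (Price - Variable Cost)
Contribution margin = $42 - $17 = $25/unit
BEQ = ceil($94346 / $25/unit) = ceil(3773.84) = 3774 units

3774 units


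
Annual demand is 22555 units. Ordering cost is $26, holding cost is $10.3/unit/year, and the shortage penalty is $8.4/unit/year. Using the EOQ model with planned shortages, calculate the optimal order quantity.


Formula: EOQ* = sqrt(2DS/H) * sqrt((H+P)/P)
Base EOQ = sqrt(2*22555*26/10.3) = 337.45 units
Correction = sqrt((10.3+8.4)/8.4) = 1.49204
EOQ* = 337.45 * 1.49204 = 503.5 units

503.5 units


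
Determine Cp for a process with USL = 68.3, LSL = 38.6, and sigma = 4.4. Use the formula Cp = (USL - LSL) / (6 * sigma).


Cp = (68.3 - 38.6) / (6 * 4.4)

1.13


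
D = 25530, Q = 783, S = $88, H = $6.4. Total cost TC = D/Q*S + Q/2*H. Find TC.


TC = 25530/783 * 88 + 783/2 * 6.4

$5374.87


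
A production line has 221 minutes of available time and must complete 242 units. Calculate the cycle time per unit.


Formula: CT = Available Time / Number of Units
CT = 221 min / 242 units
CT = 0.91 min/unit

0.91 min/unit


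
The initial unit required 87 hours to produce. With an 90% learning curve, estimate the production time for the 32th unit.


Formula: T_n = T_1 * (learning_rate)^(log2(n)) where learning_rate = rate/100
Doublings = log2(32) = 5
T_n = 87 * 0.9^5
T_n = 87 * 0.5905 = 51.4 hours

51.4 hours


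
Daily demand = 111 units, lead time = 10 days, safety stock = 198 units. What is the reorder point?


Formula: ROP = (Daily Demand * Lead Time) + Safety Stock
Demand during lead time = 111 * 10 = 1110 units
ROP = 1110 + 198 = 1308 units

1308 units


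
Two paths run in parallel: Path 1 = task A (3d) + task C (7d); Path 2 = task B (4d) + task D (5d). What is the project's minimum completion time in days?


Path 1 = 3 + 7 = 10 days
Path 2 = 4 + 5 = 9 days
Duration = max(10, 9) = 10 days

10 days


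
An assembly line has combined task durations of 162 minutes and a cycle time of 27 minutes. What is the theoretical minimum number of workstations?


Formula: N_min = ceil(Sum of Task Times / Cycle Time)
N_min = ceil(162 min / 27 min) = ceil(6.0)
N_min = 6 stations

6


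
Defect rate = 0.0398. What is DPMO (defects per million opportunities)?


DPMO = defect_rate * 1000000 = 0.0398 * 1000000

39800


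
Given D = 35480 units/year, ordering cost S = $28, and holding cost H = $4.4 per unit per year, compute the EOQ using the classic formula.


Formula: EOQ = sqrt(2 * D * S / H)
Numerator: 2 * 35480 * 28 = 1986880
2DS/H = 1986880 / 4.4 = 451563.6
EOQ = sqrt(451563.6) = 672.0 units

672.0 units


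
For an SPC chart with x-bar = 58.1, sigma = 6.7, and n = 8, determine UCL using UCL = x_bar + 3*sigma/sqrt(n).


UCL = 58.1 + 3 * 6.7 / sqrt(8)

65.21


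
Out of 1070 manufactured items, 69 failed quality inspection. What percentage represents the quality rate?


Formula: Quality Rate = Good Pieces / Total Pieces * 100
Good pieces = 1070 - 69 = 1001
QR = 1001 / 1070 * 100 = 93.6%

93.6%


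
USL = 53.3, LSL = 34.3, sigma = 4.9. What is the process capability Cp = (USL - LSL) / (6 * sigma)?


Cp = (53.3 - 34.3) / (6 * 4.9)

0.65


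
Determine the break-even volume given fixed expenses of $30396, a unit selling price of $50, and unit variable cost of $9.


Formula: BEQ = Fixed Costs / (Price - Variable Cost)
Contribution margin = $50 - $9 = $41/unit
BEQ = ceil($30396 / $41/unit) = ceil(741.37) = 742 units

742 units


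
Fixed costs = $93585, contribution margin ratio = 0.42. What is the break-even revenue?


Formula: BER = Fixed Costs / Contribution Margin Ratio
BER = $93585 / 0.42
BER = $222821.43 (to the nearest cent)

$222821.43


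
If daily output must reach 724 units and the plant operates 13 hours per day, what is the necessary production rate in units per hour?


Formula: Production Rate = Daily Demand / Available Hours
Rate = 724 units/day / 13 hours/day
Rate = 55.7 units/hour

55.7 units/hour


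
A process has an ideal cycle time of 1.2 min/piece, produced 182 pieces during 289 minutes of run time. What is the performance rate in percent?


Formula: Performance = (Ideal CT * Total Count) / Run Time * 100
Ideal output time = 1.2 * 182 = 218.4 min
Performance = 218.4 / 289 * 100 = 75.6%

75.6%


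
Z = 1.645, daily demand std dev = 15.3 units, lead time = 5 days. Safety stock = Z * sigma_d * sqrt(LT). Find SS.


Formula: SS = z * sigma_d * sqrt(LT)
sqrt(LT) = sqrt(5) = 2.2361
SS = 1.645 * 15.3 * 2.2361
SS = 56.3 units

56.3 units


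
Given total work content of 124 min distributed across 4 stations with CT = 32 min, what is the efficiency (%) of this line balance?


Formula: Efficiency = Sum of Task Times / (N_stations * CT) * 100
Total station capacity = 4 stations * 32 min = 128 min
Efficiency = 124 / 128 * 100 = 96.9%

96.9%


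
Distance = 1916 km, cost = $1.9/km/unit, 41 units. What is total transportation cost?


TC = dist * cost * units = 1916 * 1.9 * 41 = $149256.40

$149256.40


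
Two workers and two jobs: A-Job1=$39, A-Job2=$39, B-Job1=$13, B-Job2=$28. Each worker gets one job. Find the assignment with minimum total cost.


Option 1: A->1 + B->2 = $39 + $28 = $67
Option 2: A->2 + B->1 = $39 + $13 = $52
Min cost = min($67, $52) = $52

$52


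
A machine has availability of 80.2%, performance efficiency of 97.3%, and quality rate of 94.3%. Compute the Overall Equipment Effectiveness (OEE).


Formula: OEE = Availability * Performance * Quality / 10000
A * P = 80.2% * 97.3% / 100 = 78.03%
OEE = 78.03% * 94.3% / 100 = 73.6%

73.6%


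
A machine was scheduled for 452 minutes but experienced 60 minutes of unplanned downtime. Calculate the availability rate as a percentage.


Formula: Availability = (Planned Time - Downtime) / Planned Time * 100
Uptime = 452 - 60 = 392 min
Availability = 392 / 452 * 100 = 86.7%

86.7%


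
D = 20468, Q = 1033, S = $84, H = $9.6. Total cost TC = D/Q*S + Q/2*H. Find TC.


TC = 20468/1033 * 84 + 1033/2 * 9.6

$6622.79


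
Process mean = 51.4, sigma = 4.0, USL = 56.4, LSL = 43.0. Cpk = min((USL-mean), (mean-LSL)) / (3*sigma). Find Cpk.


Cpu = (56.4 - 51.4) / (3 * 4.0) = 0.42
Cpl = (51.4 - 43.0) / (3 * 4.0) = 0.7
Cpk = min(0.42, 0.7) = 0.42

0.42


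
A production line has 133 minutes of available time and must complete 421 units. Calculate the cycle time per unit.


Formula: CT = Available Time / Number of Units
CT = 133 min / 421 units
CT = 0.32 min/unit

0.32 min/unit


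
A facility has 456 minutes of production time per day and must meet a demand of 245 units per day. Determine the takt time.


Formula: Takt Time = Available Production Time / Customer Demand
Takt = 456 min/day / 245 units/day
Takt = 1.86 min/unit

1.86 min/unit


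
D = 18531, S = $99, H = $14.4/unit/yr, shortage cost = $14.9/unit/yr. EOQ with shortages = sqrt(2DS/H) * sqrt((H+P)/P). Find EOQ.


Formula: EOQ* = sqrt(2DS/H) * sqrt((H+P)/P)
Base EOQ = sqrt(2*18531*99/14.4) = 504.78 units
Correction = sqrt((14.4+14.9)/14.9) = 1.4023
EOQ* = 504.78 * 1.4023 = 707.9 units

707.9 units


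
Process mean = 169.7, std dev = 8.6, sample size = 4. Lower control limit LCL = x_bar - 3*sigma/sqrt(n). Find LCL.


LCL = 169.7 - 3 * 8.6 / sqrt(4)

156.8


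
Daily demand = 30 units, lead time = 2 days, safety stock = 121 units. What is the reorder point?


Formula: ROP = (Daily Demand * Lead Time) + Safety Stock
Demand during lead time = 30 * 2 = 60 units
ROP = 60 + 121 = 181 units

181 units


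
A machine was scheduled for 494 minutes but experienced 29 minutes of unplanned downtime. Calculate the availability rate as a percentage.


Formula: Availability = (Planned Time - Downtime) / Planned Time * 100
Uptime = 494 - 29 = 465 min
Availability = 465 / 494 * 100 = 94.1%

94.1%


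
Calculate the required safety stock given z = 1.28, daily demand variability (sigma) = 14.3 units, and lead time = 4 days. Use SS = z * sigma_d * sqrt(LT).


Formula: SS = z * sigma_d * sqrt(LT)
sqrt(LT) = sqrt(4) = 2.0
SS = 1.28 * 14.3 * 2.0
SS = 36.6 units

36.6 units


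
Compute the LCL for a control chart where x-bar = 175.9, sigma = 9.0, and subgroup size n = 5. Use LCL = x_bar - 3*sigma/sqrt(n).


LCL = 175.9 - 3 * 9.0 / sqrt(5)

163.83


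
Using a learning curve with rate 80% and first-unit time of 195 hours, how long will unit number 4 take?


Formula: T_n = T_1 * (learning_rate)^(log2(n)) where learning_rate = rate/100
Doublings = log2(4) = 2
T_n = 195 * 0.8^2
T_n = 195 * 0.64 = 124.8 hours

124.8 hours


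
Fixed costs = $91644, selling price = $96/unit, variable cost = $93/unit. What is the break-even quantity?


Formula: BEQ = Fixed Costs / (Price - Variable Cost)
Contribution margin = $96 - $93 = $3/unit
BEQ = ceil($91644 / $3/unit) = ceil(30548.0) = 30548 units

30548 units


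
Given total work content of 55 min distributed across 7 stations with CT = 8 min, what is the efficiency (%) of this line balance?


Formula: Efficiency = Sum of Task Times / (N_stations * CT) * 100
Total station capacity = 7 stations * 8 min = 56 min
Efficiency = 55 / 56 * 100 = 98.2%

98.2%


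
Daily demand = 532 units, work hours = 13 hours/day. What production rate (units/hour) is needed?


Formula: Production Rate = Daily Demand / Available Hours
Rate = 532 units/day / 13 hours/day
Rate = 40.9 units/hour

40.9 units/hour


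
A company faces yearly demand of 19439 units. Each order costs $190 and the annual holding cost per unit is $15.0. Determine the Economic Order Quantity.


Formula: EOQ = sqrt(2 * D * S / H)
Numerator: 2 * 19439 * 190 = 7386820
2DS/H = 7386820 / 15.0 = 492454.7
EOQ = sqrt(492454.7) = 701.8 units

701.8 units


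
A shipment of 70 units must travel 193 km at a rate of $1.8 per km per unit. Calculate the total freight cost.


TC = dist * cost * units = 193 * 1.8 * 70 = $24318.00

$24318.00


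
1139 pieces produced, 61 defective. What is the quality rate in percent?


Formula: Quality Rate = Good Pieces / Total Pieces * 100
Good pieces = 1139 - 61 = 1078
QR = 1078 / 1139 * 100 = 94.6%

94.6%


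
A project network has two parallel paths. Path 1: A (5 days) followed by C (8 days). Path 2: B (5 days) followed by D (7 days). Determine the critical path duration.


Path 1 = 5 + 8 = 13 days
Path 2 = 5 + 7 = 12 days
Duration = max(13, 12) = 13 days

13 days


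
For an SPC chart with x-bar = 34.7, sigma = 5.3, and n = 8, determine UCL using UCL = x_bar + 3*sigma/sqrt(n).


UCL = 34.7 + 3 * 5.3 / sqrt(8)

40.32


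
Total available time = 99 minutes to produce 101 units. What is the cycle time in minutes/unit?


Formula: CT = Available Time / Number of Units
CT = 99 min / 101 units
CT = 0.98 min/unit

0.98 min/unit


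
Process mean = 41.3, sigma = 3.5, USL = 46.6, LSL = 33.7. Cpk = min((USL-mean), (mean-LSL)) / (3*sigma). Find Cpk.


Cpu = (46.6 - 41.3) / (3 * 3.5) = 0.5
Cpl = (41.3 - 33.7) / (3 * 3.5) = 0.72
Cpk = min(0.5, 0.72) = 0.5

0.5


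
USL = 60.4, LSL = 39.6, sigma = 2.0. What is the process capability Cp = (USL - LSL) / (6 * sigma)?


Cp = (60.4 - 39.6) / (6 * 2.0)

1.73


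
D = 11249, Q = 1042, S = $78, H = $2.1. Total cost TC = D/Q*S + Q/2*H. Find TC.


TC = 11249/1042 * 78 + 1042/2 * 2.1

$1936.16


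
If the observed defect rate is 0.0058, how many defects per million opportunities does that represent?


DPMO = defect_rate * 1000000 = 0.0058 * 1000000

5800


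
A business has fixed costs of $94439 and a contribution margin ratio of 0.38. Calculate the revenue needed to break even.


Formula: BER = Fixed Costs / Contribution Margin Ratio
BER = $94439 / 0.38
BER = $248523.68 (to the nearest cent)

$248523.68


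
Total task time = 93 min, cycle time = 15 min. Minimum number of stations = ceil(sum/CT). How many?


Formula: N_min = ceil(Sum of Task Times / Cycle Time)
N_min = ceil(93 min / 15 min) = ceil(6.2)
N_min = 7 stations

7


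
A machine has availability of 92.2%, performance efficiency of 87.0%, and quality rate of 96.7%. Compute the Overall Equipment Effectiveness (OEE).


Formula: OEE = Availability * Performance * Quality / 10000
A * P = 92.2% * 87.0% / 100 = 80.21%
OEE = 80.21% * 96.7% / 100 = 77.6%

77.6%


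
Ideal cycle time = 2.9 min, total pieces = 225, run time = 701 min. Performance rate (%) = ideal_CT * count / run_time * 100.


Formula: Performance = (Ideal CT * Total Count) / Run Time * 100
Ideal output time = 2.9 * 225 = 652.5 min
Performance = 652.5 / 701 * 100 = 93.1%

93.1%


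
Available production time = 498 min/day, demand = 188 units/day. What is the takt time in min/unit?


Formula: Takt Time = Available Production Time / Customer Demand
Takt = 498 min/day / 188 units/day
Takt = 2.65 min/unit

2.65 min/unit


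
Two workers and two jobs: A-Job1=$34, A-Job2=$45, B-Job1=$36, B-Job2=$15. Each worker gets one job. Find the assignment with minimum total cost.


Option 1: A->1 + B->2 = $34 + $15 = $49
Option 2: A->2 + B->1 = $45 + $36 = $81
Min cost = min($49, $81) = $49

$49


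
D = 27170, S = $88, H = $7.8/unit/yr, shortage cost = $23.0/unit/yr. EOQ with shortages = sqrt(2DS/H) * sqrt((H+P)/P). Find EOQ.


Formula: EOQ* = sqrt(2DS/H) * sqrt((H+P)/P)
Base EOQ = sqrt(2*27170*88/7.8) = 782.99 units
Correction = sqrt((7.8+23.0)/23.0) = 1.15721
EOQ* = 782.99 * 1.15721 = 906.1 units

906.1 units


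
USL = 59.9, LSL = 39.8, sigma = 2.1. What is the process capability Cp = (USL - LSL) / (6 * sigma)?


Cp = (59.9 - 39.8) / (6 * 2.1)

1.6


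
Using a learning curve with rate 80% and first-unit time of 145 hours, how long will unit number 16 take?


Formula: T_n = T_1 * (learning_rate)^(log2(n)) where learning_rate = rate/100
Doublings = log2(16) = 4
T_n = 145 * 0.8^4
T_n = 145 * 0.4096 = 59.4 hours

59.4 hours


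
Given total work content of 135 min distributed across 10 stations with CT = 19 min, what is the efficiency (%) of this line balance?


Formula: Efficiency = Sum of Task Times / (N_stations * CT) * 100
Total station capacity = 10 stations * 19 min = 190 min
Efficiency = 135 / 190 * 100 = 71.1%

71.1%


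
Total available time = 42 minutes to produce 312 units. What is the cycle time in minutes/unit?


Formula: CT = Available Time / Number of Units
CT = 42 min / 312 units
CT = 0.13 min/unit

0.13 min/unit


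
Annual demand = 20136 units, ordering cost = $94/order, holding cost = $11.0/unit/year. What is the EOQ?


Formula: EOQ = sqrt(2 * D * S / H)
Numerator: 2 * 20136 * 94 = 3785568
2DS/H = 3785568 / 11.0 = 344142.5
EOQ = sqrt(344142.5) = 586.6 units

586.6 units


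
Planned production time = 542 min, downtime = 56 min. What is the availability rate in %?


Formula: Availability = (Planned Time - Downtime) / Planned Time * 100
Uptime = 542 - 56 = 486 min
Availability = 486 / 542 * 100 = 89.7%

89.7%


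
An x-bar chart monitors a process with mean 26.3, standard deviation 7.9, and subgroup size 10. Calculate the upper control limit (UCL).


UCL = 26.3 + 3 * 7.9 / sqrt(10)

33.79


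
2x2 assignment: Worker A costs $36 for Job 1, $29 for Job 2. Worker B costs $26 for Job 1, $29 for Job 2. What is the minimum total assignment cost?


Option 1: A->1 + B->2 = $36 + $29 = $65
Option 2: A->2 + B->1 = $29 + $26 = $55
Min cost = min($65, $55) = $55

$55


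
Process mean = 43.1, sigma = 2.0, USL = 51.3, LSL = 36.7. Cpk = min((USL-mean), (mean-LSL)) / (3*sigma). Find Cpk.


Cpu = (51.3 - 43.1) / (3 * 2.0) = 1.37
Cpl = (43.1 - 36.7) / (3 * 2.0) = 1.07
Cpk = min(1.37, 1.07) = 1.07

1.07


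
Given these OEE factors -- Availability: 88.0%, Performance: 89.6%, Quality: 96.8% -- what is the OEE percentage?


Formula: OEE = Availability * Performance * Quality / 10000
A * P = 88.0% * 89.6% / 100 = 78.85%
OEE = 78.85% * 96.8% / 100 = 76.3%

76.3%


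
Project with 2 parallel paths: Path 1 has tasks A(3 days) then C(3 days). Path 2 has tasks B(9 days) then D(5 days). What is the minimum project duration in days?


Path 1 = 3 + 3 = 6 days
Path 2 = 9 + 5 = 14 days
Duration = max(6, 14) = 14 days

14 days


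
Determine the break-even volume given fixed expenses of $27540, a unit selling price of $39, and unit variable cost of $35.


Formula: BEQ = Fixed Costs / (Price - Variable Cost)
Contribution margin = $39 - $35 = $4/unit
BEQ = ceil($27540 / $4/unit) = ceil(6885.0) = 6885 units

6885 units


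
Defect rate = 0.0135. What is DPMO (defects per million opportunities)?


DPMO = defect_rate * 1000000 = 0.0135 * 1000000

13500


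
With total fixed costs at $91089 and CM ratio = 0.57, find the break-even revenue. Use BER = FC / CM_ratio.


Formula: BER = Fixed Costs / Contribution Margin Ratio
BER = $91089 / 0.57
BER = $159805.26 (to the nearest cent)

$159805.26


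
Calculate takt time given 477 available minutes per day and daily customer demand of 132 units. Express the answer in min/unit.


Formula: Takt Time = Available Production Time / Customer Demand
Takt = 477 min/day / 132 units/day
Takt = 3.61 min/unit

3.61 min/unit


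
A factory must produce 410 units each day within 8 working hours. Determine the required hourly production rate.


Formula: Production Rate = Daily Demand / Available Hours
Rate = 410 units/day / 8 hours/day
Rate = 51.3 units/hour

51.3 units/hour


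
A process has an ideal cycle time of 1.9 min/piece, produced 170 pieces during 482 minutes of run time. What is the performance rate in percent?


Formula: Performance = (Ideal CT * Total Count) / Run Time * 100
Ideal output time = 1.9 * 170 = 323.0 min
Performance = 323.0 / 482 * 100 = 67.0%

67.0%


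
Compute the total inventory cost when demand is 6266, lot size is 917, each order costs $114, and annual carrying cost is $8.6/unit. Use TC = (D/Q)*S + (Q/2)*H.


TC = 6266/917 * 114 + 917/2 * 8.6

$4722.08


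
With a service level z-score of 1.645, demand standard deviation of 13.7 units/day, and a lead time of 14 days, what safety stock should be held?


Formula: SS = z * sigma_d * sqrt(LT)
sqrt(LT) = sqrt(14) = 3.7417
SS = 1.645 * 13.7 * 3.7417
SS = 84.3 units

84.3 units


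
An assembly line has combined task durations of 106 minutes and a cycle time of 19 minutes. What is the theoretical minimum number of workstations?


Formula: N_min = ceil(Sum of Task Times / Cycle Time)
N_min = ceil(106 min / 19 min) = ceil(5.5789)
N_min = 6 stations

6


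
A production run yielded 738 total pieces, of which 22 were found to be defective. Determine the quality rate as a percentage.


Formula: Quality Rate = Good Pieces / Total Pieces * 100
Good pieces = 738 - 22 = 716
QR = 716 / 738 * 100 = 97.0%

97.0%


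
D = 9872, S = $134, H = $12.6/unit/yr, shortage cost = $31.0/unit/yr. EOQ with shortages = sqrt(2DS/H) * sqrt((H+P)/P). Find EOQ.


Formula: EOQ* = sqrt(2DS/H) * sqrt((H+P)/P)
Base EOQ = sqrt(2*9872*134/12.6) = 458.23 units
Correction = sqrt((12.6+31.0)/31.0) = 1.18594
EOQ* = 458.23 * 1.18594 = 543.4 units

543.4 units


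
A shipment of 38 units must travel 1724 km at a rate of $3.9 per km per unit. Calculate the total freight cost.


TC = dist * cost * units = 1724 * 3.9 * 38 = $255496.80

$255496.80


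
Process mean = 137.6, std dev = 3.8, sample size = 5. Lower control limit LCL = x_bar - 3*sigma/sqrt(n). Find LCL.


LCL = 137.6 - 3 * 3.8 / sqrt(5)

132.5


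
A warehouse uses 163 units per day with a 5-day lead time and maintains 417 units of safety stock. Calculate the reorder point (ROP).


Formula: ROP = (Daily Demand * Lead Time) + Safety Stock
Demand during lead time = 163 * 5 = 815 units
ROP = 815 + 417 = 1232 units

1232 units


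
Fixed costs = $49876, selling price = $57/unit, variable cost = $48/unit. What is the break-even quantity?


Formula: BEQ = Fixed Costs / (Price - Variable Cost)
Contribution margin = $57 - $48 = $9/unit
BEQ = ceil($49876 / $9/unit) = ceil(5541.78) = 5542 units

5542 units


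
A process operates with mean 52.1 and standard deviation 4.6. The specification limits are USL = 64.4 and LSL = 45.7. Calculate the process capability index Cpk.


Cpu = (64.4 - 52.1) / (3 * 4.6) = 0.89
Cpl = (52.1 - 45.7) / (3 * 4.6) = 0.46
Cpk = min(0.89, 0.46) = 0.46

0.46


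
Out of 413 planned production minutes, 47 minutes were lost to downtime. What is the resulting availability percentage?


Formula: Availability = (Planned Time - Downtime) / Planned Time * 100
Uptime = 413 - 47 = 366 min
Availability = 366 / 413 * 100 = 88.6%

88.6%


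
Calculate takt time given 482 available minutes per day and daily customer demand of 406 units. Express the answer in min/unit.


Formula: Takt Time = Available Production Time / Customer Demand
Takt = 482 min/day / 406 units/day
Takt = 1.19 min/unit

1.19 min/unit


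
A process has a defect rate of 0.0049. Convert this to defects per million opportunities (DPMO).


DPMO = defect_rate * 1000000 = 0.0049 * 1000000

4900


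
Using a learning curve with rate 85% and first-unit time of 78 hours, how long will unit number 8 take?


Formula: T_n = T_1 * (learning_rate)^(log2(n)) where learning_rate = rate/100
Doublings = log2(8) = 3
T_n = 78 * 0.85^3
T_n = 78 * 0.6141 = 47.9 hours

47.9 hours
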